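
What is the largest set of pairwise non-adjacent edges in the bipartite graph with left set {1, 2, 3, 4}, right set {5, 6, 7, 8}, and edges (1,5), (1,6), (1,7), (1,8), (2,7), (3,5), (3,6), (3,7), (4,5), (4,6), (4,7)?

Step 1: List the neighbors of each left vertex:
  1: 5, 6, 7, 8
  2: 7
  3: 5, 6, 7
  4: 5, 6, 7

Step 2: Greedily match left vertices, then look for augmenting paths:
  Match 1 -- 8
  Match 2 -- 7
  Match 3 -- 6
  Match 4 -- 5
  No augmenting path remains.

Step 3: Verify this is maximum:
  Matching size 4 = min(|L|, |R|) = min(4, 4), which is an upper bound, so this matching is maximum.

Maximum matching: {(1,8), (2,7), (3,6), (4,5)}
Size: 4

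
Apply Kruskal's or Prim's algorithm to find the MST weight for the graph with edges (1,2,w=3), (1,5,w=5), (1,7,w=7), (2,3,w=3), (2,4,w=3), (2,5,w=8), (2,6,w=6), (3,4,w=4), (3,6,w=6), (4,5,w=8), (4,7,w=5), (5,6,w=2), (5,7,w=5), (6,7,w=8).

Apply Kruskal's algorithm (sort edges by weight, add if no cycle):

Sorted edges by weight:
  (5,6) w=2
  (1,2) w=3
  (2,3) w=3
  (2,4) w=3
  (3,4) w=4
  (1,5) w=5
  (4,7) w=5
  (5,7) w=5
  (2,6) w=6
  (3,6) w=6
  (1,7) w=7
  (2,5) w=8
  (4,5) w=8
  (6,7) w=8

Add edge (5,6) w=2 -- no cycle. Running total: 2
Add edge (1,2) w=3 -- no cycle. Running total: 5
Add edge (2,3) w=3 -- no cycle. Running total: 8
Add edge (2,4) w=3 -- no cycle. Running total: 11
Skip edge (3,4) w=4 -- would create cycle
Add edge (1,5) w=5 -- no cycle. Running total: 16
Add edge (4,7) w=5 -- no cycle. Running total: 21

MST edges: (5,6,w=2), (1,2,w=3), (2,3,w=3), (2,4,w=3), (1,5,w=5), (4,7,w=5)
Total MST weight: 2 + 3 + 3 + 3 + 5 + 5 = 21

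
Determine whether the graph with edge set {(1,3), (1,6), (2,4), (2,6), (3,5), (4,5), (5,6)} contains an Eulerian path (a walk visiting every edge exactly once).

Step 1: Find the degree of each vertex:
  deg(1) = 2
  deg(2) = 2
  deg(3) = 2
  deg(4) = 2
  deg(5) = 3
  deg(6) = 3

Step 2: Count vertices with odd degree:
  Odd-degree vertices: 5, 6 (2 total)

Step 3: Apply Euler's theorem:
  - Eulerian circuit exists iff graph is connected and all vertices have even degree
  - Eulerian path exists iff graph is connected and has 0 or 2 odd-degree vertices

Graph is connected with exactly 2 odd-degree vertices (5, 6).
Eulerian path exists (starting and ending at the odd-degree vertices), but no Eulerian circuit.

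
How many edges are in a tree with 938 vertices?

A tree on n vertices always has exactly n - 1 edges.
For n = 938: edges = 938 - 1 = 937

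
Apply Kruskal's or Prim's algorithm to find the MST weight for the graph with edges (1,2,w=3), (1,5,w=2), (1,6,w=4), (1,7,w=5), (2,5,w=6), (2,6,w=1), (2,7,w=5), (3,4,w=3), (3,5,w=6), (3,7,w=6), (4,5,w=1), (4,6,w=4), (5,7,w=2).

Apply Kruskal's algorithm (sort edges by weight, add if no cycle):

Sorted edges by weight:
  (2,6) w=1
  (4,5) w=1
  (1,5) w=2
  (5,7) w=2
  (1,2) w=3
  (3,4) w=3
  (1,6) w=4
  (4,6) w=4
  (1,7) w=5
  (2,7) w=5
  (2,5) w=6
  (3,7) w=6
  (3,5) w=6

Add edge (2,6) w=1 -- no cycle. Running total: 1
Add edge (4,5) w=1 -- no cycle. Running total: 2
Add edge (1,5) w=2 -- no cycle. Running total: 4
Add edge (5,7) w=2 -- no cycle. Running total: 6
Add edge (1,2) w=3 -- no cycle. Running total: 9
Add edge (3,4) w=3 -- no cycle. Running total: 12

MST edges: (2,6,w=1), (4,5,w=1), (1,5,w=2), (5,7,w=2), (1,2,w=3), (3,4,w=3)
Total MST weight: 1 + 1 + 2 + 2 + 3 + 3 = 12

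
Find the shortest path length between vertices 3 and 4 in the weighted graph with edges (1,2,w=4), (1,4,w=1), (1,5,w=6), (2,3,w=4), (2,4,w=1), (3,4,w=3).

Step 1: Build adjacency list with weights:
  1: 2(w=4), 4(w=1), 5(w=6)
  2: 1(w=4), 3(w=4), 4(w=1)
  3: 2(w=4), 4(w=3)
  4: 1(w=1), 2(w=1), 3(w=3)
  5: 1(w=6)

Step 2: Apply Dijkstra's algorithm from vertex 3:
  Visit vertex 3 (distance=0)
    Update dist[2] = 4
    Update dist[4] = 3
  Visit vertex 4 (distance=3)
    Update dist[1] = 4

Step 3: Shortest path: 3 -> 4
Total weight: 3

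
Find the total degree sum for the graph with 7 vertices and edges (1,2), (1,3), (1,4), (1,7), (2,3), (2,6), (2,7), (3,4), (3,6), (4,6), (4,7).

Step 1: Count edges incident to each vertex:
  deg(1) = 4 (neighbors: 2, 3, 4, 7)
  deg(2) = 4 (neighbors: 1, 3, 6, 7)
  deg(3) = 4 (neighbors: 1, 2, 4, 6)
  deg(4) = 4 (neighbors: 1, 3, 6, 7)
  deg(5) = 0 (neighbors: none)
  deg(6) = 3 (neighbors: 2, 3, 4)
  deg(7) = 3 (neighbors: 1, 2, 4)

Step 2: Sum all degrees:
  4 + 4 + 4 + 4 + 0 + 3 + 3 = 22

Verification: sum of degrees = 2 * |E| = 2 * 11 = 22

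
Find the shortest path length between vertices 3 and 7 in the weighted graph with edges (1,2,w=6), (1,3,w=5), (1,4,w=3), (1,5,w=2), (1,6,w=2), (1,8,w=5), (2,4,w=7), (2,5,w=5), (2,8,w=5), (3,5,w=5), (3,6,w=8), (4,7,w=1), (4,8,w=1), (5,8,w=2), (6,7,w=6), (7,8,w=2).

Step 1: Build adjacency list with weights:
  1: 2(w=6), 3(w=5), 4(w=3), 5(w=2), 6(w=2), 8(w=5)
  2: 1(w=6), 4(w=7), 5(w=5), 8(w=5)
  3: 1(w=5), 5(w=5), 6(w=8)
  4: 1(w=3), 2(w=7), 7(w=1), 8(w=1)
  5: 1(w=2), 2(w=5), 3(w=5), 8(w=2)
  6: 1(w=2), 3(w=8), 7(w=6)
  7: 4(w=1), 6(w=6), 8(w=2)
  8: 1(w=5), 2(w=5), 4(w=1), 5(w=2), 7(w=2)

Step 2: Apply Dijkstra's algorithm from vertex 3:
  Visit vertex 3 (distance=0)
    Update dist[1] = 5
    Update dist[5] = 5
    Update dist[6] = 8
  Visit vertex 1 (distance=5)
    Update dist[2] = 11
    Update dist[4] = 8
    Update dist[6] = 7
    Update dist[8] = 10
  Visit vertex 5 (distance=5)
    Update dist[2] = 10
    Update dist[8] = 7
  Visit vertex 6 (distance=7)
    Update dist[7] = 13
  Visit vertex 8 (distance=7)
    Update dist[7] = 9
  Visit vertex 4 (distance=8)
  Visit vertex 7 (distance=9)

Step 3: Shortest path: 3 -> 1 -> 4 -> 7
Total weight: 5 + 3 + 1 = 9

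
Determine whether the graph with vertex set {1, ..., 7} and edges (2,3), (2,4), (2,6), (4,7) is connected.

Step 1: Build adjacency list from edges:
  1: (none)
  2: 3, 4, 6
  3: 2
  4: 2, 7
  5: (none)
  6: 2
  7: 4

Step 2: Run BFS/DFS from vertex 1:
  Visited: {1}
  Reached 1 of 7 vertices

Step 3: Only 1 of 7 vertices reached. Graph is disconnected.
Connected components: {1}, {2, 3, 4, 6, 7}, {5}
Answer: No, the graph is not connected (3 components).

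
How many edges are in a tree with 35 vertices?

A tree on n vertices always has exactly n - 1 edges.
For n = 35: edges = 35 - 1 = 34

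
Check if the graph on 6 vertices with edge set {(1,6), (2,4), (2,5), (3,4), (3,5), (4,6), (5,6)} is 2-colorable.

Step 1: Attempt 2-coloring using BFS:
  Start at vertex 1, assign color 0
  Color vertex 6 with color 1 (neighbor of 1)
  Color vertex 4 with color 0 (neighbor of 6)
  Color vertex 5 with color 0 (neighbor of 6)
  Color vertex 2 with color 1 (neighbor of 4)
  Color vertex 3 with color 1 (neighbor of 4)

Step 2: 2-coloring succeeded. No conflicts found.
  Set A (color 0): {1, 4, 5}
  Set B (color 1): {2, 3, 6}

The graph is bipartite with partition {1, 4, 5}, {2, 3, 6}.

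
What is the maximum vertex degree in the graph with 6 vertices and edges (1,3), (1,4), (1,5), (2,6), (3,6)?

Step 1: Count edges incident to each vertex:
  deg(1) = 3 (neighbors: 3, 4, 5)
  deg(2) = 1 (neighbors: 6)
  deg(3) = 2 (neighbors: 1, 6)
  deg(4) = 1 (neighbors: 1)
  deg(5) = 1 (neighbors: 1)
  deg(6) = 2 (neighbors: 2, 3)

Step 2: Find maximum:
  max(3, 1, 2, 1, 1, 2) = 3 (vertex 1)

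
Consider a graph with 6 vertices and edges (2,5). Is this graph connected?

Step 1: Build adjacency list from edges:
  1: (none)
  2: 5
  3: (none)
  4: (none)
  5: 2
  6: (none)

Step 2: Run BFS/DFS from vertex 1:
  Visited: {1}
  Reached 1 of 6 vertices

Step 3: Only 1 of 6 vertices reached. Graph is disconnected.
Connected components: {1}, {2, 5}, {3}, {4}, {6}
Answer: No, the graph is not connected (5 components).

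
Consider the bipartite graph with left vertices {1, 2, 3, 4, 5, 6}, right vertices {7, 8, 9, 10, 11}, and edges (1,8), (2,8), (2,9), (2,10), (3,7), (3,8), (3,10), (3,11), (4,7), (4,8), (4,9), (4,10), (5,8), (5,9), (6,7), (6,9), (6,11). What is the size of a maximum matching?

Step 1: List the neighbors of each left vertex:
  1: 8
  2: 8, 9, 10
  3: 7, 8, 10, 11
  4: 7, 8, 9, 10
  5: 8, 9
  6: 7, 9, 11

Step 2: Greedily match left vertices, then look for augmenting paths:
  Match 1 -- 8
  Match 2 -- 9
  Match 3 -- 7
  Match 4 -- 10
  Match 6 -- 11
  No augmenting path remains.

Step 3: Verify this is maximum:
  Matching size 5 = min(|L|, |R|) = min(6, 5), which is an upper bound, so this matching is maximum.

Maximum matching: {(1,8), (2,9), (3,7), (4,10), (6,11)}
Size: 5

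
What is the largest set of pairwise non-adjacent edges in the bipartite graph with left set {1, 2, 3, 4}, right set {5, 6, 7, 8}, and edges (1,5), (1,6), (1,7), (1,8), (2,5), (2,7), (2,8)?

Step 1: List the neighbors of each left vertex:
  1: 5, 6, 7, 8
  2: 5, 7, 8
  3: (none)
  4: (none)

Step 2: Greedily match left vertices, then look for augmenting paths:
  Match 1 -- 5
  Match 2 -- 7
  No augmenting path remains.

Step 3: Verify this is maximum:
  Matching has size 2. The vertex set {1, 2} covers every edge and has size 2; any matching has at most one edge per cover vertex, so 2 is maximum (König's theorem).

Maximum matching: {(1,5), (2,7)}
Size: 2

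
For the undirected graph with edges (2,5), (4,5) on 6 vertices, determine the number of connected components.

Step 1: Build adjacency list from edges:
  1: (none)
  2: 5
  3: (none)
  4: 5
  5: 2, 4
  6: (none)

Step 2: Run BFS/DFS from vertex 1:
  Visited: {1}
  Reached 1 of 6 vertices

Step 3: Only 1 of 6 vertices reached. Graph is disconnected.
Connected components: {1}, {2, 4, 5}, {3}, {6}
Number of connected components: 4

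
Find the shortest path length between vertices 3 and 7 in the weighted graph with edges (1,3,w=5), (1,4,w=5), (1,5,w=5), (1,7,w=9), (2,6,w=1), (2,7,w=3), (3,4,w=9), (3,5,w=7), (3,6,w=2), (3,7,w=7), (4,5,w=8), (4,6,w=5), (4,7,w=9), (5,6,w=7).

Step 1: Build adjacency list with weights:
  1: 3(w=5), 4(w=5), 5(w=5), 7(w=9)
  2: 6(w=1), 7(w=3)
  3: 1(w=5), 4(w=9), 5(w=7), 6(w=2), 7(w=7)
  4: 1(w=5), 3(w=9), 5(w=8), 6(w=5), 7(w=9)
  5: 1(w=5), 3(w=7), 4(w=8), 6(w=7)
  6: 2(w=1), 3(w=2), 4(w=5), 5(w=7)
  7: 1(w=9), 2(w=3), 3(w=7), 4(w=9)

Step 2: Apply Dijkstra's algorithm from vertex 3:
  Visit vertex 3 (distance=0)
    Update dist[1] = 5
    Update dist[4] = 9
    Update dist[5] = 7
    Update dist[6] = 2
    Update dist[7] = 7
  Visit vertex 6 (distance=2)
    Update dist[2] = 3
    Update dist[4] = 7
  Visit vertex 2 (distance=3)
    Update dist[7] = 6
  Visit vertex 1 (distance=5)
  Visit vertex 7 (distance=6)

Step 3: Shortest path: 3 -> 6 -> 2 -> 7
Total weight: 2 + 1 + 3 = 6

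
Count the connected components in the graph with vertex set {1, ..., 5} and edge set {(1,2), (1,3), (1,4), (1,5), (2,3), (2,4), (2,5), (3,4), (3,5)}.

Step 1: Build adjacency list from edges:
  1: 2, 3, 4, 5
  2: 1, 3, 4, 5
  3: 1, 2, 4, 5
  4: 1, 2, 3
  5: 1, 2, 3

Step 2: Run BFS/DFS from vertex 1:
  Visited: {1, 2, 3, 4, 5}
  Reached 5 of 5 vertices

Step 3: All 5 vertices reached from vertex 1, so the graph is connected.
Number of connected components: 1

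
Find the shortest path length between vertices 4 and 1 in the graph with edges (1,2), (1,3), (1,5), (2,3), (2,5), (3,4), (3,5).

Step 1: Build adjacency list:
  1: 2, 3, 5
  2: 1, 3, 5
  3: 1, 2, 4, 5
  4: 3
  5: 1, 2, 3

Step 2: BFS from vertex 4 to find shortest path to 1:
  vertex 3 reached at distance 1
  vertex 1 reached at distance 2

Step 3: Shortest path: 4 -> 3 -> 1
Path length: 2 edges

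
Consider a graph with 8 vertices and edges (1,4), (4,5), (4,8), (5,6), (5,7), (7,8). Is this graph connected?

Step 1: Build adjacency list from edges:
  1: 4
  2: (none)
  3: (none)
  4: 1, 5, 8
  5: 4, 6, 7
  6: 5
  7: 5, 8
  8: 4, 7

Step 2: Run BFS/DFS from vertex 1:
  Visited: {1, 4, 5, 8, 6, 7}
  Reached 6 of 8 vertices

Step 3: Only 6 of 8 vertices reached. Graph is disconnected.
Connected components: {1, 4, 5, 6, 7, 8}, {2}, {3}
Answer: No, the graph is not connected (3 components).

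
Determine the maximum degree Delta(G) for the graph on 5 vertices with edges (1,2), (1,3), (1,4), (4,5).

Step 1: Count edges incident to each vertex:
  deg(1) = 3 (neighbors: 2, 3, 4)
  deg(2) = 1 (neighbors: 1)
  deg(3) = 1 (neighbors: 1)
  deg(4) = 2 (neighbors: 1, 5)
  deg(5) = 1 (neighbors: 4)

Step 2: Find maximum:
  max(3, 1, 1, 2, 1) = 3 (vertex 1)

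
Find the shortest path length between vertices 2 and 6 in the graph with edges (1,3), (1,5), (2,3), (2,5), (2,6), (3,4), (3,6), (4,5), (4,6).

Step 1: Build adjacency list:
  1: 3, 5
  2: 3, 5, 6
  3: 1, 2, 4, 6
  4: 3, 5, 6
  5: 1, 2, 4
  6: 2, 3, 4

Step 2: BFS from vertex 2 to find shortest path to 6:
  vertex 3 reached at distance 1
  vertex 5 reached at distance 1
  vertex 6 reached at distance 1

Step 3: Shortest path: 2 -> 6
Path length: 1 edge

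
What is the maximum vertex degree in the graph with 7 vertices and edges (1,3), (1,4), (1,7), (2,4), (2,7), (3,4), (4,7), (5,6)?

Step 1: Count edges incident to each vertex:
  deg(1) = 3 (neighbors: 3, 4, 7)
  deg(2) = 2 (neighbors: 4, 7)
  deg(3) = 2 (neighbors: 1, 4)
  deg(4) = 4 (neighbors: 1, 2, 3, 7)
  deg(5) = 1 (neighbors: 6)
  deg(6) = 1 (neighbors: 5)
  deg(7) = 3 (neighbors: 1, 2, 4)

Step 2: Find maximum:
  max(3, 2, 2, 4, 1, 1, 3) = 4 (vertex 4)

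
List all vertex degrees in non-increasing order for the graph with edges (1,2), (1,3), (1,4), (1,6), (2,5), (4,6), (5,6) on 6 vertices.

Step 1: Count edges incident to each vertex:
  deg(1) = 4 (neighbors: 2, 3, 4, 6)
  deg(2) = 2 (neighbors: 1, 5)
  deg(3) = 1 (neighbors: 1)
  deg(4) = 2 (neighbors: 1, 6)
  deg(5) = 2 (neighbors: 2, 6)
  deg(6) = 3 (neighbors: 1, 4, 5)

Step 2: Sort degrees in non-increasing order:
  Degrees: [4, 2, 1, 2, 2, 3] -> sorted: [4, 3, 2, 2, 2, 1]

Degree sequence: [4, 3, 2, 2, 2, 1]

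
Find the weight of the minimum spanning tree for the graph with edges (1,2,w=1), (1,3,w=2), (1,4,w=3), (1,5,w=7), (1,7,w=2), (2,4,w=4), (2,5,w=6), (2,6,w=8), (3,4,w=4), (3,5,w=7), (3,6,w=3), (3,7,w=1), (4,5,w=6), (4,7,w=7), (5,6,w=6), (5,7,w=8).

Apply Kruskal's algorithm (sort edges by weight, add if no cycle):

Sorted edges by weight:
  (1,2) w=1
  (3,7) w=1
  (1,3) w=2
  (1,7) w=2
  (1,4) w=3
  (3,6) w=3
  (2,4) w=4
  (3,4) w=4
  (2,5) w=6
  (4,5) w=6
  (5,6) w=6
  (1,5) w=7
  (3,5) w=7
  (4,7) w=7
  (2,6) w=8
  (5,7) w=8

Add edge (1,2) w=1 -- no cycle. Running total: 1
Add edge (3,7) w=1 -- no cycle. Running total: 2
Add edge (1,3) w=2 -- no cycle. Running total: 4
Skip edge (1,7) w=2 -- would create cycle
Add edge (1,4) w=3 -- no cycle. Running total: 7
Add edge (3,6) w=3 -- no cycle. Running total: 10
Skip edge (2,4) w=4 -- would create cycle
Skip edge (3,4) w=4 -- would create cycle
Add edge (2,5) w=6 -- no cycle. Running total: 16

MST edges: (1,2,w=1), (3,7,w=1), (1,3,w=2), (1,4,w=3), (3,6,w=3), (2,5,w=6)
Total MST weight: 1 + 1 + 2 + 3 + 3 + 6 = 16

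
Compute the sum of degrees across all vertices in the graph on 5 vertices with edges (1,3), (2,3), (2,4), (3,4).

Step 1: Count edges incident to each vertex:
  deg(1) = 1 (neighbors: 3)
  deg(2) = 2 (neighbors: 3, 4)
  deg(3) = 3 (neighbors: 1, 2, 4)
  deg(4) = 2 (neighbors: 2, 3)
  deg(5) = 0 (neighbors: none)

Step 2: Sum all degrees:
  1 + 2 + 3 + 2 + 0 = 8

Verification: sum of degrees = 2 * |E| = 2 * 4 = 8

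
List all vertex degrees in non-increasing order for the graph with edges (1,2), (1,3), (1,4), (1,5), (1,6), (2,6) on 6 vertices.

Step 1: Count edges incident to each vertex:
  deg(1) = 5 (neighbors: 2, 3, 4, 5, 6)
  deg(2) = 2 (neighbors: 1, 6)
  deg(3) = 1 (neighbors: 1)
  deg(4) = 1 (neighbors: 1)
  deg(5) = 1 (neighbors: 1)
  deg(6) = 2 (neighbors: 1, 2)

Step 2: Sort degrees in non-increasing order:
  Degrees: [5, 2, 1, 1, 1, 2] -> sorted: [5, 2, 2, 1, 1, 1]

Degree sequence: [5, 2, 2, 1, 1, 1]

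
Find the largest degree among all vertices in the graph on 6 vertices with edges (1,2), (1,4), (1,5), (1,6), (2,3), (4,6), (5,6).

Step 1: Count edges incident to each vertex:
  deg(1) = 4 (neighbors: 2, 4, 5, 6)
  deg(2) = 2 (neighbors: 1, 3)
  deg(3) = 1 (neighbors: 2)
  deg(4) = 2 (neighbors: 1, 6)
  deg(5) = 2 (neighbors: 1, 6)
  deg(6) = 3 (neighbors: 1, 4, 5)

Step 2: Find maximum:
  max(4, 2, 1, 2, 2, 3) = 4 (vertex 1)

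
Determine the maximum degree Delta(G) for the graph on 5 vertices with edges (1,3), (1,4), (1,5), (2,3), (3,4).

Step 1: Count edges incident to each vertex:
  deg(1) = 3 (neighbors: 3, 4, 5)
  deg(2) = 1 (neighbors: 3)
  deg(3) = 3 (neighbors: 1, 2, 4)
  deg(4) = 2 (neighbors: 1, 3)
  deg(5) = 1 (neighbors: 1)

Step 2: Find maximum:
  max(3, 1, 3, 2, 1) = 3 (vertex 1)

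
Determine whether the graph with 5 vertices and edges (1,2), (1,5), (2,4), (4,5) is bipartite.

Step 1: Attempt 2-coloring using BFS:
  Start at vertex 1, assign color 0
  Color vertex 2 with color 1 (neighbor of 1)
  Color vertex 5 with color 1 (neighbor of 1)
  Color vertex 4 with color 0 (neighbor of 2)
  Start new component at vertex 3, assign color 0

Step 2: 2-coloring succeeded. No conflicts found.
  Set A (color 0): {1, 3, 4}
  Set B (color 1): {2, 5}

The graph is bipartite with partition {1, 3, 4}, {2, 5}.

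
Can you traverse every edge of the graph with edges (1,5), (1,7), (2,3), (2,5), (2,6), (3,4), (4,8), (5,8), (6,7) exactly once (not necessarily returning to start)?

Step 1: Find the degree of each vertex:
  deg(1) = 2
  deg(2) = 3
  deg(3) = 2
  deg(4) = 2
  deg(5) = 3
  deg(6) = 2
  deg(7) = 2
  deg(8) = 2

Step 2: Count vertices with odd degree:
  Odd-degree vertices: 2, 5 (2 total)

Step 3: Apply Euler's theorem:
  - Eulerian circuit exists iff graph is connected and all vertices have even degree
  - Eulerian path exists iff graph is connected and has 0 or 2 odd-degree vertices

Graph is connected with exactly 2 odd-degree vertices (2, 5).
Eulerian path exists (starting and ending at the odd-degree vertices), but no Eulerian circuit.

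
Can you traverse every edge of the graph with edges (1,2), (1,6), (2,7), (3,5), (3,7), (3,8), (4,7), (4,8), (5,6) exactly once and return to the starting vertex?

Step 1: Find the degree of each vertex:
  deg(1) = 2
  deg(2) = 2
  deg(3) = 3
  deg(4) = 2
  deg(5) = 2
  deg(6) = 2
  deg(7) = 3
  deg(8) = 2

Step 2: Count vertices with odd degree:
  Odd-degree vertices: 3, 7 (2 total)

Step 3: Apply Euler's theorem:
  - Eulerian circuit exists iff graph is connected and all vertices have even degree
  - Eulerian path exists iff graph is connected and has 0 or 2 odd-degree vertices

Graph is connected with exactly 2 odd-degree vertices (3, 7).
Eulerian path exists (starting and ending at the odd-degree vertices), but no Eulerian circuit.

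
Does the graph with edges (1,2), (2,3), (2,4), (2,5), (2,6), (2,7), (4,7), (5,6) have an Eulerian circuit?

Step 1: Find the degree of each vertex:
  deg(1) = 1
  deg(2) = 6
  deg(3) = 1
  deg(4) = 2
  deg(5) = 2
  deg(6) = 2
  deg(7) = 2

Step 2: Count vertices with odd degree:
  Odd-degree vertices: 1, 3 (2 total)

Step 3: Apply Euler's theorem:
  - Eulerian circuit exists iff graph is connected and all vertices have even degree
  - Eulerian path exists iff graph is connected and has 0 or 2 odd-degree vertices

Graph is connected with exactly 2 odd-degree vertices (1, 3).
Eulerian path exists (starting and ending at the odd-degree vertices), but no Eulerian circuit.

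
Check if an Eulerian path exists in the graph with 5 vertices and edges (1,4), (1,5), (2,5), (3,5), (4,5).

Step 1: Find the degree of each vertex:
  deg(1) = 2
  deg(2) = 1
  deg(3) = 1
  deg(4) = 2
  deg(5) = 4

Step 2: Count vertices with odd degree:
  Odd-degree vertices: 2, 3 (2 total)

Step 3: Apply Euler's theorem:
  - Eulerian circuit exists iff graph is connected and all vertices have even degree
  - Eulerian path exists iff graph is connected and has 0 or 2 odd-degree vertices

Graph is connected with exactly 2 odd-degree vertices (2, 3).
Eulerian path exists (starting and ending at the odd-degree vertices), but no Eulerian circuit.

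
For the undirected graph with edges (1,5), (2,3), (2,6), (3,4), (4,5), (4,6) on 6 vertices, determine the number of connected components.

Step 1: Build adjacency list from edges:
  1: 5
  2: 3, 6
  3: 2, 4
  4: 3, 5, 6
  5: 1, 4
  6: 2, 4

Step 2: Run BFS/DFS from vertex 1:
  Visited: {1, 5, 4, 3, 6, 2}
  Reached 6 of 6 vertices

Step 3: All 6 vertices reached from vertex 1, so the graph is connected.
Number of connected components: 1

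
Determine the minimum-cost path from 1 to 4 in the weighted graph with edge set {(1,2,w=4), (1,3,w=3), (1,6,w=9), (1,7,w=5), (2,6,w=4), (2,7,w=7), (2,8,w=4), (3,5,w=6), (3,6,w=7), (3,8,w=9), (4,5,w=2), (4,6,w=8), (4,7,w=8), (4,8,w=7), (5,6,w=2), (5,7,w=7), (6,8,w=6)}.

Step 1: Build adjacency list with weights:
  1: 2(w=4), 3(w=3), 6(w=9), 7(w=5)
  2: 1(w=4), 6(w=4), 7(w=7), 8(w=4)
  3: 1(w=3), 5(w=6), 6(w=7), 8(w=9)
  4: 5(w=2), 6(w=8), 7(w=8), 8(w=7)
  5: 3(w=6), 4(w=2), 6(w=2), 7(w=7)
  6: 1(w=9), 2(w=4), 3(w=7), 4(w=8), 5(w=2), 8(w=6)
  7: 1(w=5), 2(w=7), 4(w=8), 5(w=7)
  8: 2(w=4), 3(w=9), 4(w=7), 6(w=6)

Step 2: Apply Dijkstra's algorithm from vertex 1:
  Visit vertex 1 (distance=0)
    Update dist[2] = 4
    Update dist[3] = 3
    Update dist[6] = 9
    Update dist[7] = 5
  Visit vertex 3 (distance=3)
    Update dist[5] = 9
    Update dist[8] = 12
  Visit vertex 2 (distance=4)
    Update dist[6] = 8
    Update dist[8] = 8
  Visit vertex 7 (distance=5)
    Update dist[4] = 13
  Visit vertex 6 (distance=8)
  Visit vertex 8 (distance=8)
  Visit vertex 5 (distance=9)
    Update dist[4] = 11
  Visit vertex 4 (distance=11)

Step 3: Shortest path: 1 -> 3 -> 5 -> 4
Total weight: 3 + 6 + 2 = 11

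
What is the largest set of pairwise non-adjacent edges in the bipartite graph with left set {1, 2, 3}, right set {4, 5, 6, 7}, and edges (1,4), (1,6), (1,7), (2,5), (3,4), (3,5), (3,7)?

Step 1: List the neighbors of each left vertex:
  1: 4, 6, 7
  2: 5
  3: 4, 5, 7

Step 2: Greedily match left vertices, then look for augmenting paths:
  Match 1 -- 4
  Match 2 -- 5
  Match 3 -- 7
  No augmenting path remains.

Step 3: Verify this is maximum:
  Matching size 3 = min(|L|, |R|) = min(3, 4), which is an upper bound, so this matching is maximum.

Maximum matching: {(1,4), (2,5), (3,7)}
Size: 3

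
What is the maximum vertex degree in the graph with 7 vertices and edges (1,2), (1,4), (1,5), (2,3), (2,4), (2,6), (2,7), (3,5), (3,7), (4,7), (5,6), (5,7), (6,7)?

Step 1: Count edges incident to each vertex:
  deg(1) = 3 (neighbors: 2, 4, 5)
  deg(2) = 5 (neighbors: 1, 3, 4, 6, 7)
  deg(3) = 3 (neighbors: 2, 5, 7)
  deg(4) = 3 (neighbors: 1, 2, 7)
  deg(5) = 4 (neighbors: 1, 3, 6, 7)
  deg(6) = 3 (neighbors: 2, 5, 7)
  deg(7) = 5 (neighbors: 2, 3, 4, 5, 6)

Step 2: Find maximum:
  max(3, 5, 3, 3, 4, 3, 5) = 5 (vertex 2)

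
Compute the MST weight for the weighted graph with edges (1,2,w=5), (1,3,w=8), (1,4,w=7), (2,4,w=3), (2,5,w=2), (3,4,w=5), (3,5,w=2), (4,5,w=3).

Apply Kruskal's algorithm (sort edges by weight, add if no cycle):

Sorted edges by weight:
  (2,5) w=2
  (3,5) w=2
  (2,4) w=3
  (4,5) w=3
  (1,2) w=5
  (3,4) w=5
  (1,4) w=7
  (1,3) w=8

Add edge (2,5) w=2 -- no cycle. Running total: 2
Add edge (3,5) w=2 -- no cycle. Running total: 4
Add edge (2,4) w=3 -- no cycle. Running total: 7
Skip edge (4,5) w=3 -- would create cycle
Add edge (1,2) w=5 -- no cycle. Running total: 12

MST edges: (2,5,w=2), (3,5,w=2), (2,4,w=3), (1,2,w=5)
Total MST weight: 2 + 2 + 3 + 5 = 12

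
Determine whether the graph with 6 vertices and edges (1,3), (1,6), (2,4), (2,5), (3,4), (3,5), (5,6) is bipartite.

Step 1: Attempt 2-coloring using BFS:
  Start at vertex 1, assign color 0
  Color vertex 3 with color 1 (neighbor of 1)
  Color vertex 6 with color 1 (neighbor of 1)
  Color vertex 4 with color 0 (neighbor of 3)
  Color vertex 5 with color 0 (neighbor of 3)
  Color vertex 2 with color 1 (neighbor of 4)

Step 2: 2-coloring succeeded. No conflicts found.
  Set A (color 0): {1, 4, 5}
  Set B (color 1): {2, 3, 6}

The graph is bipartite with partition {1, 4, 5}, {2, 3, 6}.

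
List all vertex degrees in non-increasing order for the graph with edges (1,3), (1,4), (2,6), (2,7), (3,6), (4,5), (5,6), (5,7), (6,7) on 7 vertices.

Step 1: Count edges incident to each vertex:
  deg(1) = 2 (neighbors: 3, 4)
  deg(2) = 2 (neighbors: 6, 7)
  deg(3) = 2 (neighbors: 1, 6)
  deg(4) = 2 (neighbors: 1, 5)
  deg(5) = 3 (neighbors: 4, 6, 7)
  deg(6) = 4 (neighbors: 2, 3, 5, 7)
  deg(7) = 3 (neighbors: 2, 5, 6)

Step 2: Sort degrees in non-increasing order:
  Degrees: [2, 2, 2, 2, 3, 4, 3] -> sorted: [4, 3, 3, 2, 2, 2, 2]

Degree sequence: [4, 3, 3, 2, 2, 2, 2]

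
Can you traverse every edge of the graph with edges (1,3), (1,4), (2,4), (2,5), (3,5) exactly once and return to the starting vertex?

Step 1: Find the degree of each vertex:
  deg(1) = 2
  deg(2) = 2
  deg(3) = 2
  deg(4) = 2
  deg(5) = 2

Step 2: Count vertices with odd degree:
  All vertices have even degree (0 odd-degree vertices)

Step 3: Apply Euler's theorem:
  - Eulerian circuit exists iff graph is connected and all vertices have even degree
  - Eulerian path exists iff graph is connected and has 0 or 2 odd-degree vertices

Graph is connected with 0 odd-degree vertices.
Both Eulerian circuit and Eulerian path exist.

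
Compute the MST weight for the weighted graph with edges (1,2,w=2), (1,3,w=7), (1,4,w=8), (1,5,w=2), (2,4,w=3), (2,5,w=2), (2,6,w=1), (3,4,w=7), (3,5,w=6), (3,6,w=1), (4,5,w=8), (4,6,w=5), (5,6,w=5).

Apply Kruskal's algorithm (sort edges by weight, add if no cycle):

Sorted edges by weight:
  (2,6) w=1
  (3,6) w=1
  (1,5) w=2
  (1,2) w=2
  (2,5) w=2
  (2,4) w=3
  (4,6) w=5
  (5,6) w=5
  (3,5) w=6
  (1,3) w=7
  (3,4) w=7
  (1,4) w=8
  (4,5) w=8

Add edge (2,6) w=1 -- no cycle. Running total: 1
Add edge (3,6) w=1 -- no cycle. Running total: 2
Add edge (1,5) w=2 -- no cycle. Running total: 4
Add edge (1,2) w=2 -- no cycle. Running total: 6
Skip edge (2,5) w=2 -- would create cycle
Add edge (2,4) w=3 -- no cycle. Running total: 9

MST edges: (2,6,w=1), (3,6,w=1), (1,5,w=2), (1,2,w=2), (2,4,w=3)
Total MST weight: 1 + 1 + 2 + 2 + 3 = 9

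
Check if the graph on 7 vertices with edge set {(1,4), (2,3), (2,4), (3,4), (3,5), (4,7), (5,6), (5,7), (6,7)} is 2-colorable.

Step 1: Attempt 2-coloring using BFS:
  Start at vertex 1, assign color 0
  Color vertex 4 with color 1 (neighbor of 1)
  Color vertex 2 with color 0 (neighbor of 4)
  Color vertex 3 with color 0 (neighbor of 4)
  Color vertex 7 with color 0 (neighbor of 4)

Step 2: Conflict found! Vertices 2 and 3 are adjacent but have the same color.
This means the graph contains an odd cycle.

The graph is NOT bipartite.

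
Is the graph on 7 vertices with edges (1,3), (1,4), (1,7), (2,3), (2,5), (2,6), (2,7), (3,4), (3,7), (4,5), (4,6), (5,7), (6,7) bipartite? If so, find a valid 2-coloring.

Step 1: Attempt 2-coloring using BFS:
  Start at vertex 1, assign color 0
  Color vertex 3 with color 1 (neighbor of 1)
  Color vertex 4 with color 1 (neighbor of 1)
  Color vertex 7 with color 1 (neighbor of 1)
  Color vertex 2 with color 0 (neighbor of 3)

Step 2: Conflict found! Vertices 3 and 4 are adjacent but have the same color.
This means the graph contains an odd cycle.

The graph is NOT bipartite.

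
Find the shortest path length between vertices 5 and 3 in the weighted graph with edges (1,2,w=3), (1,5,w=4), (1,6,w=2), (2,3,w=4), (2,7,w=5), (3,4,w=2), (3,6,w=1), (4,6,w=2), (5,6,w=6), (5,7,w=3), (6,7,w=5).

Step 1: Build adjacency list with weights:
  1: 2(w=3), 5(w=4), 6(w=2)
  2: 1(w=3), 3(w=4), 7(w=5)
  3: 2(w=4), 4(w=2), 6(w=1)
  4: 3(w=2), 6(w=2)
  5: 1(w=4), 6(w=6), 7(w=3)
  6: 1(w=2), 3(w=1), 4(w=2), 5(w=6), 7(w=5)
  7: 2(w=5), 5(w=3), 6(w=5)

Step 2: Apply Dijkstra's algorithm from vertex 5:
  Visit vertex 5 (distance=0)
    Update dist[1] = 4
    Update dist[6] = 6
    Update dist[7] = 3
  Visit vertex 7 (distance=3)
    Update dist[2] = 8
  Visit vertex 1 (distance=4)
    Update dist[2] = 7
  Visit vertex 6 (distance=6)
    Update dist[3] = 7
    Update dist[4] = 8
  Visit vertex 2 (distance=7)
  Visit vertex 3 (distance=7)

Step 3: Shortest path: 5 -> 6 -> 3
Total weight: 6 + 1 = 7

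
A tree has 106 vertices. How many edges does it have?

A tree on n vertices always has exactly n - 1 edges.
For n = 106: edges = 106 - 1 = 105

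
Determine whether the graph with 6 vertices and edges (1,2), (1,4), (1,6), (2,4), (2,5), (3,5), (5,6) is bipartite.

Step 1: Attempt 2-coloring using BFS:
  Start at vertex 1, assign color 0
  Color vertex 2 with color 1 (neighbor of 1)
  Color vertex 4 with color 1 (neighbor of 1)
  Color vertex 6 with color 1 (neighbor of 1)

Step 2: Conflict found! Vertices 2 and 4 are adjacent but have the same color.
This means the graph contains an odd cycle.

The graph is NOT bipartite.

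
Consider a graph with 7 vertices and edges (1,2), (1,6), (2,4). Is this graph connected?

Step 1: Build adjacency list from edges:
  1: 2, 6
  2: 1, 4
  3: (none)
  4: 2
  5: (none)
  6: 1
  7: (none)

Step 2: Run BFS/DFS from vertex 1:
  Visited: {1, 2, 6, 4}
  Reached 4 of 7 vertices

Step 3: Only 4 of 7 vertices reached. Graph is disconnected.
Connected components: {1, 2, 4, 6}, {3}, {5}, {7}
Answer: No, the graph is not connected (4 components).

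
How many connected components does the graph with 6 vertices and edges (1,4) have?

Step 1: Build adjacency list from edges:
  1: 4
  2: (none)
  3: (none)
  4: 1
  5: (none)
  6: (none)

Step 2: Run BFS/DFS from vertex 1:
  Visited: {1, 4}
  Reached 2 of 6 vertices

Step 3: Only 2 of 6 vertices reached. Graph is disconnected.
Connected components: {1, 4}, {2}, {3}, {5}, {6}
Number of connected components: 5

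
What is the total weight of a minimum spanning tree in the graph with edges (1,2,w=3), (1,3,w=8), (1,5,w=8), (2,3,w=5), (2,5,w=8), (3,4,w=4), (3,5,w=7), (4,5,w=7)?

Apply Kruskal's algorithm (sort edges by weight, add if no cycle):

Sorted edges by weight:
  (1,2) w=3
  (3,4) w=4
  (2,3) w=5
  (3,5) w=7
  (4,5) w=7
  (1,3) w=8
  (1,5) w=8
  (2,5) w=8

Add edge (1,2) w=3 -- no cycle. Running total: 3
Add edge (3,4) w=4 -- no cycle. Running total: 7
Add edge (2,3) w=5 -- no cycle. Running total: 12
Add edge (3,5) w=7 -- no cycle. Running total: 19

MST edges: (1,2,w=3), (3,4,w=4), (2,3,w=5), (3,5,w=7)
Total MST weight: 3 + 4 + 5 + 7 = 19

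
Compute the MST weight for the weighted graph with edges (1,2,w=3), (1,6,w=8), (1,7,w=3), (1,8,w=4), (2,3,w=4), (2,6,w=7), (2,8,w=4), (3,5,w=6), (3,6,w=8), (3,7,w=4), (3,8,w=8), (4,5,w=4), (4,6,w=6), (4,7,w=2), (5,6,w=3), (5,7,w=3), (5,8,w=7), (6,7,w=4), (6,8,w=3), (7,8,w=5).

Apply Kruskal's algorithm (sort edges by weight, add if no cycle):

Sorted edges by weight:
  (4,7) w=2
  (1,2) w=3
  (1,7) w=3
  (5,7) w=3
  (5,6) w=3
  (6,8) w=3
  (1,8) w=4
  (2,3) w=4
  (2,8) w=4
  (3,7) w=4
  (4,5) w=4
  (6,7) w=4
  (7,8) w=5
  (3,5) w=6
  (4,6) w=6
  (2,6) w=7
  (5,8) w=7
  (1,6) w=8
  (3,6) w=8
  (3,8) w=8

Add edge (4,7) w=2 -- no cycle. Running total: 2
Add edge (1,2) w=3 -- no cycle. Running total: 5
Add edge (1,7) w=3 -- no cycle. Running total: 8
Add edge (5,7) w=3 -- no cycle. Running total: 11
Add edge (5,6) w=3 -- no cycle. Running total: 14
Add edge (6,8) w=3 -- no cycle. Running total: 17
Skip edge (1,8) w=4 -- would create cycle
Add edge (2,3) w=4 -- no cycle. Running total: 21

MST edges: (4,7,w=2), (1,2,w=3), (1,7,w=3), (5,7,w=3), (5,6,w=3), (6,8,w=3), (2,3,w=4)
Total MST weight: 2 + 3 + 3 + 3 + 3 + 3 + 4 = 21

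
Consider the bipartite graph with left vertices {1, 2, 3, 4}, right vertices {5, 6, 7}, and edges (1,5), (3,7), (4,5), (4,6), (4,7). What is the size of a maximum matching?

Step 1: List the neighbors of each left vertex:
  1: 5
  2: (none)
  3: 7
  4: 5, 6, 7

Step 2: Greedily match left vertices, then look for augmenting paths:
  Match 1 -- 5
  Match 3 -- 7
  Match 4 -- 6
  No augmenting path remains.

Step 3: Verify this is maximum:
  Matching size 3 = min(|L|, |R|) = min(4, 3), which is an upper bound, so this matching is maximum.

Maximum matching: {(1,5), (3,7), (4,6)}
Size: 3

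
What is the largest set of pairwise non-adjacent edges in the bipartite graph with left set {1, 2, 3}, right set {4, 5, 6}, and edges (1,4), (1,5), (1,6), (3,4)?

Step 1: List the neighbors of each left vertex:
  1: 4, 5, 6
  2: (none)
  3: 4

Step 2: Greedily match left vertices, then look for augmenting paths:
  Match 1 -- 5
  Match 3 -- 4
  No augmenting path remains.

Step 3: Verify this is maximum:
  Matching has size 2. The vertex set {1, 3} covers every edge and has size 2; any matching has at most one edge per cover vertex, so 2 is maximum (König's theorem).

Maximum matching: {(1,5), (3,4)}
Size: 2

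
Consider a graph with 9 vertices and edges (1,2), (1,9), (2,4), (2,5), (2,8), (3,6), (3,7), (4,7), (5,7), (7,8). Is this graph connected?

Step 1: Build adjacency list from edges:
  1: 2, 9
  2: 1, 4, 5, 8
  3: 6, 7
  4: 2, 7
  5: 2, 7
  6: 3
  7: 3, 4, 5, 8
  8: 2, 7
  9: 1

Step 2: Run BFS/DFS from vertex 1:
  Visited: {1, 2, 9, 4, 5, 8, 7, 3, 6}
  Reached 9 of 9 vertices

Step 3: All 9 vertices reached from vertex 1, so the graph is connected.
Answer: Yes, the graph is connected.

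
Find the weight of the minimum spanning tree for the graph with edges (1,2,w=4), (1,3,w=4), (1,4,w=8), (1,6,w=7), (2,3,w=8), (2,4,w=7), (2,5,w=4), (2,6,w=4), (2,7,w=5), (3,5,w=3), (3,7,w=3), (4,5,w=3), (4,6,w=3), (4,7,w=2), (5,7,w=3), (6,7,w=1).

Apply Kruskal's algorithm (sort edges by weight, add if no cycle):

Sorted edges by weight:
  (6,7) w=1
  (4,7) w=2
  (3,5) w=3
  (3,7) w=3
  (4,5) w=3
  (4,6) w=3
  (5,7) w=3
  (1,2) w=4
  (1,3) w=4
  (2,5) w=4
  (2,6) w=4
  (2,7) w=5
  (1,6) w=7
  (2,4) w=7
  (1,4) w=8
  (2,3) w=8

Add edge (6,7) w=1 -- no cycle. Running total: 1
Add edge (4,7) w=2 -- no cycle. Running total: 3
Add edge (3,5) w=3 -- no cycle. Running total: 6
Add edge (3,7) w=3 -- no cycle. Running total: 9
Skip edge (4,5) w=3 -- would create cycle
Skip edge (4,6) w=3 -- would create cycle
Skip edge (5,7) w=3 -- would create cycle
Add edge (1,2) w=4 -- no cycle. Running total: 13
Add edge (1,3) w=4 -- no cycle. Running total: 17

MST edges: (6,7,w=1), (4,7,w=2), (3,5,w=3), (3,7,w=3), (1,2,w=4), (1,3,w=4)
Total MST weight: 1 + 2 + 3 + 3 + 4 + 4 = 17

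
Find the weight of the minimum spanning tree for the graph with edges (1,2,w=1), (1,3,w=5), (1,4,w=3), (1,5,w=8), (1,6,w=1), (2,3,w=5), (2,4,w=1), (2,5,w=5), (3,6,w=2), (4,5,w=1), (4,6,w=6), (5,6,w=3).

Apply Kruskal's algorithm (sort edges by weight, add if no cycle):

Sorted edges by weight:
  (1,2) w=1
  (1,6) w=1
  (2,4) w=1
  (4,5) w=1
  (3,6) w=2
  (1,4) w=3
  (5,6) w=3
  (1,3) w=5
  (2,3) w=5
  (2,5) w=5
  (4,6) w=6
  (1,5) w=8

Add edge (1,2) w=1 -- no cycle. Running total: 1
Add edge (1,6) w=1 -- no cycle. Running total: 2
Add edge (2,4) w=1 -- no cycle. Running total: 3
Add edge (4,5) w=1 -- no cycle. Running total: 4
Add edge (3,6) w=2 -- no cycle. Running total: 6

MST edges: (1,2,w=1), (1,6,w=1), (2,4,w=1), (4,5,w=1), (3,6,w=2)
Total MST weight: 1 + 1 + 1 + 1 + 2 = 6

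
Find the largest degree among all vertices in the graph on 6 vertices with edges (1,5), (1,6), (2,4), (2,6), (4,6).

Step 1: Count edges incident to each vertex:
  deg(1) = 2 (neighbors: 5, 6)
  deg(2) = 2 (neighbors: 4, 6)
  deg(3) = 0 (neighbors: none)
  deg(4) = 2 (neighbors: 2, 6)
  deg(5) = 1 (neighbors: 1)
  deg(6) = 3 (neighbors: 1, 2, 4)

Step 2: Find maximum:
  max(2, 2, 0, 2, 1, 3) = 3 (vertex 6)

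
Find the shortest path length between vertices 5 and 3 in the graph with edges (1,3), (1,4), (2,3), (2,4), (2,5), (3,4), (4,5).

Step 1: Build adjacency list:
  1: 3, 4
  2: 3, 4, 5
  3: 1, 2, 4
  4: 1, 2, 3, 5
  5: 2, 4

Step 2: BFS from vertex 5 to find shortest path to 3:
  vertex 2 reached at distance 1
  vertex 4 reached at distance 1
  vertex 3 reached at distance 2

Step 3: Shortest path: 5 -> 4 -> 3
Path length: 2 edges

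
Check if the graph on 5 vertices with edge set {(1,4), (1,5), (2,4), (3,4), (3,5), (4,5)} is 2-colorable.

Step 1: Attempt 2-coloring using BFS:
  Start at vertex 1, assign color 0
  Color vertex 4 with color 1 (neighbor of 1)
  Color vertex 5 with color 1 (neighbor of 1)
  Color vertex 2 with color 0 (neighbor of 4)
  Color vertex 3 with color 0 (neighbor of 4)

Step 2: Conflict found! Vertices 4 and 5 are adjacent but have the same color.
This means the graph contains an odd cycle.

The graph is NOT bipartite.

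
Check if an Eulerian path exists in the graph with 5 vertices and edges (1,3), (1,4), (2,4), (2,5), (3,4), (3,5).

Step 1: Find the degree of each vertex:
  deg(1) = 2
  deg(2) = 2
  deg(3) = 3
  deg(4) = 3
  deg(5) = 2

Step 2: Count vertices with odd degree:
  Odd-degree vertices: 3, 4 (2 total)

Step 3: Apply Euler's theorem:
  - Eulerian circuit exists iff graph is connected and all vertices have even degree
  - Eulerian path exists iff graph is connected and has 0 or 2 odd-degree vertices

Graph is connected with exactly 2 odd-degree vertices (3, 4).
Eulerian path exists (starting and ending at the odd-degree vertices), but no Eulerian circuit.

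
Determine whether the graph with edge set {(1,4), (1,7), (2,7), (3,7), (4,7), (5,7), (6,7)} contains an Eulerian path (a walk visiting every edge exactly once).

Step 1: Find the degree of each vertex:
  deg(1) = 2
  deg(2) = 1
  deg(3) = 1
  deg(4) = 2
  deg(5) = 1
  deg(6) = 1
  deg(7) = 6

Step 2: Count vertices with odd degree:
  Odd-degree vertices: 2, 3, 5, 6 (4 total)

Step 3: Apply Euler's theorem:
  - Eulerian circuit exists iff graph is connected and all vertices have even degree
  - Eulerian path exists iff graph is connected and has 0 or 2 odd-degree vertices

Graph has 4 odd-degree vertices (need 0 or 2).
Neither Eulerian path nor Eulerian circuit exists.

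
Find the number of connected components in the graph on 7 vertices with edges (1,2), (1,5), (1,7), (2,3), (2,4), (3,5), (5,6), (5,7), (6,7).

Step 1: Build adjacency list from edges:
  1: 2, 5, 7
  2: 1, 3, 4
  3: 2, 5
  4: 2
  5: 1, 3, 6, 7
  6: 5, 7
  7: 1, 5, 6

Step 2: Run BFS/DFS from vertex 1:
  Visited: {1, 2, 5, 7, 3, 4, 6}
  Reached 7 of 7 vertices

Step 3: All 7 vertices reached from vertex 1, so the graph is connected.
Number of connected components: 1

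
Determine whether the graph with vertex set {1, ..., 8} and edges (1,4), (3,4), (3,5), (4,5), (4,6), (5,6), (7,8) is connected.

Step 1: Build adjacency list from edges:
  1: 4
  2: (none)
  3: 4, 5
  4: 1, 3, 5, 6
  5: 3, 4, 6
  6: 4, 5
  7: 8
  8: 7

Step 2: Run BFS/DFS from vertex 1:
  Visited: {1, 4, 3, 5, 6}
  Reached 5 of 8 vertices

Step 3: Only 5 of 8 vertices reached. Graph is disconnected.
Connected components: {1, 3, 4, 5, 6}, {2}, {7, 8}
Answer: No, the graph is not connected (3 components).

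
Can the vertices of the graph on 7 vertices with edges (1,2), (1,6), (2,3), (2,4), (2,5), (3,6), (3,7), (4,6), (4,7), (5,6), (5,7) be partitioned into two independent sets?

Step 1: Attempt 2-coloring using BFS:
  Start at vertex 1, assign color 0
  Color vertex 2 with color 1 (neighbor of 1)
  Color vertex 6 with color 1 (neighbor of 1)
  Color vertex 3 with color 0 (neighbor of 2)
  Color vertex 4 with color 0 (neighbor of 2)
  Color vertex 5 with color 0 (neighbor of 2)
  Color vertex 7 with color 1 (neighbor of 3)

Step 2: 2-coloring succeeded. No conflicts found.
  Set A (color 0): {1, 3, 4, 5}
  Set B (color 1): {2, 6, 7}

The graph is bipartite with partition {1, 3, 4, 5}, {2, 6, 7}.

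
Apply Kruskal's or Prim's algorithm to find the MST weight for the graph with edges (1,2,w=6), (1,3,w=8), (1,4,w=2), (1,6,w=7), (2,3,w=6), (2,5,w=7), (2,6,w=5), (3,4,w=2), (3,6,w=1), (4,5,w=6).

Apply Kruskal's algorithm (sort edges by weight, add if no cycle):

Sorted edges by weight:
  (3,6) w=1
  (1,4) w=2
  (3,4) w=2
  (2,6) w=5
  (1,2) w=6
  (2,3) w=6
  (4,5) w=6
  (1,6) w=7
  (2,5) w=7
  (1,3) w=8

Add edge (3,6) w=1 -- no cycle. Running total: 1
Add edge (1,4) w=2 -- no cycle. Running total: 3
Add edge (3,4) w=2 -- no cycle. Running total: 5
Add edge (2,6) w=5 -- no cycle. Running total: 10
Skip edge (1,2) w=6 -- would create cycle
Skip edge (2,3) w=6 -- would create cycle
Add edge (4,5) w=6 -- no cycle. Running total: 16

MST edges: (3,6,w=1), (1,4,w=2), (3,4,w=2), (2,6,w=5), (4,5,w=6)
Total MST weight: 1 + 2 + 2 + 5 + 6 = 16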